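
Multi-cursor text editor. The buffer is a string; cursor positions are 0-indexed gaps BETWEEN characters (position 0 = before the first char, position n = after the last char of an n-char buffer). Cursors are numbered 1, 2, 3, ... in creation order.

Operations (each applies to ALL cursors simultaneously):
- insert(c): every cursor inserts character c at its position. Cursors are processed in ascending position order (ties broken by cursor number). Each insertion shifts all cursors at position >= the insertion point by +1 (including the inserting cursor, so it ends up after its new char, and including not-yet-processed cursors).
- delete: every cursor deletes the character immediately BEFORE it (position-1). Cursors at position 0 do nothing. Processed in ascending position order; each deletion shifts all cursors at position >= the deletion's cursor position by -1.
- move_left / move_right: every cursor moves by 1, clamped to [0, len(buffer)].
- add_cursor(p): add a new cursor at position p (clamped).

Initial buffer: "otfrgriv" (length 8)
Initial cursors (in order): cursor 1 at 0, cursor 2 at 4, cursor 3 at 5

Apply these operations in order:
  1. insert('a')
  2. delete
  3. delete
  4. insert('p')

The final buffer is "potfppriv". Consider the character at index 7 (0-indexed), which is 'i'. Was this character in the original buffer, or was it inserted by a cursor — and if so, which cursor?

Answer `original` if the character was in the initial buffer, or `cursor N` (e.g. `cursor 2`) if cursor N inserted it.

Answer: original

Derivation:
After op 1 (insert('a')): buffer="aotfragariv" (len 11), cursors c1@1 c2@6 c3@8, authorship 1....2.3...
After op 2 (delete): buffer="otfrgriv" (len 8), cursors c1@0 c2@4 c3@5, authorship ........
After op 3 (delete): buffer="otfriv" (len 6), cursors c1@0 c2@3 c3@3, authorship ......
After op 4 (insert('p')): buffer="potfppriv" (len 9), cursors c1@1 c2@6 c3@6, authorship 1...23...
Authorship (.=original, N=cursor N): 1 . . . 2 3 . . .
Index 7: author = original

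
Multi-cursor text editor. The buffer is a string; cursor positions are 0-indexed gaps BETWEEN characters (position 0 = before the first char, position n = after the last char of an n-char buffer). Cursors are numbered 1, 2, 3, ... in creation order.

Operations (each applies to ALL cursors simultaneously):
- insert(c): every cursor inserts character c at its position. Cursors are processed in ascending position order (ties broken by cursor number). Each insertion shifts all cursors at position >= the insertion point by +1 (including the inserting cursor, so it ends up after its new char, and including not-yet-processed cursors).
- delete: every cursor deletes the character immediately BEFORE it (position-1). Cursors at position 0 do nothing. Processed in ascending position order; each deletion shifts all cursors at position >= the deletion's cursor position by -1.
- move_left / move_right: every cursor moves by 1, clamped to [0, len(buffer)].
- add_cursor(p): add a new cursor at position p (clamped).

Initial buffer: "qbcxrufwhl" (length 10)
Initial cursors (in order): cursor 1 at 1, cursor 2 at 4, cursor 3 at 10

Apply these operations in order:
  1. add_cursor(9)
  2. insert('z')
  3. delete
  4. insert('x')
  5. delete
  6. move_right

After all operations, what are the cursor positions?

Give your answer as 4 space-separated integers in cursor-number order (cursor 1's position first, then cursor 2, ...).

After op 1 (add_cursor(9)): buffer="qbcxrufwhl" (len 10), cursors c1@1 c2@4 c4@9 c3@10, authorship ..........
After op 2 (insert('z')): buffer="qzbcxzrufwhzlz" (len 14), cursors c1@2 c2@6 c4@12 c3@14, authorship .1...2.....4.3
After op 3 (delete): buffer="qbcxrufwhl" (len 10), cursors c1@1 c2@4 c4@9 c3@10, authorship ..........
After op 4 (insert('x')): buffer="qxbcxxrufwhxlx" (len 14), cursors c1@2 c2@6 c4@12 c3@14, authorship .1...2.....4.3
After op 5 (delete): buffer="qbcxrufwhl" (len 10), cursors c1@1 c2@4 c4@9 c3@10, authorship ..........
After op 6 (move_right): buffer="qbcxrufwhl" (len 10), cursors c1@2 c2@5 c3@10 c4@10, authorship ..........

Answer: 2 5 10 10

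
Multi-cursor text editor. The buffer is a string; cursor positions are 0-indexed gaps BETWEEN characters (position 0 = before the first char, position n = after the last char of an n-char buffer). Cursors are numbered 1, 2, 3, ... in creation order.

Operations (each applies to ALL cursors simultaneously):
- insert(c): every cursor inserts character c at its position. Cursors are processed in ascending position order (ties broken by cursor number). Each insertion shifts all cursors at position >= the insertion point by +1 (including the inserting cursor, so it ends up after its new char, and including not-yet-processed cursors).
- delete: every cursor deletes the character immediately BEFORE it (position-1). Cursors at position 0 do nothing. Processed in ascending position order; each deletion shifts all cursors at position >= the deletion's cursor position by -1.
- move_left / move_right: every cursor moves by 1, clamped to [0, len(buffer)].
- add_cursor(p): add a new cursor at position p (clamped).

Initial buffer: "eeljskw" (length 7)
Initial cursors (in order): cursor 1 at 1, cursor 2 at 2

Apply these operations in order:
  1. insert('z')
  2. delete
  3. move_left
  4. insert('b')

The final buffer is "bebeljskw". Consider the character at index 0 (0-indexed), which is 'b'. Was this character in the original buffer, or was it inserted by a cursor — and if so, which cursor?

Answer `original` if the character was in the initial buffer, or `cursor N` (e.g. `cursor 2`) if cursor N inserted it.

Answer: cursor 1

Derivation:
After op 1 (insert('z')): buffer="ezezljskw" (len 9), cursors c1@2 c2@4, authorship .1.2.....
After op 2 (delete): buffer="eeljskw" (len 7), cursors c1@1 c2@2, authorship .......
After op 3 (move_left): buffer="eeljskw" (len 7), cursors c1@0 c2@1, authorship .......
After op 4 (insert('b')): buffer="bebeljskw" (len 9), cursors c1@1 c2@3, authorship 1.2......
Authorship (.=original, N=cursor N): 1 . 2 . . . . . .
Index 0: author = 1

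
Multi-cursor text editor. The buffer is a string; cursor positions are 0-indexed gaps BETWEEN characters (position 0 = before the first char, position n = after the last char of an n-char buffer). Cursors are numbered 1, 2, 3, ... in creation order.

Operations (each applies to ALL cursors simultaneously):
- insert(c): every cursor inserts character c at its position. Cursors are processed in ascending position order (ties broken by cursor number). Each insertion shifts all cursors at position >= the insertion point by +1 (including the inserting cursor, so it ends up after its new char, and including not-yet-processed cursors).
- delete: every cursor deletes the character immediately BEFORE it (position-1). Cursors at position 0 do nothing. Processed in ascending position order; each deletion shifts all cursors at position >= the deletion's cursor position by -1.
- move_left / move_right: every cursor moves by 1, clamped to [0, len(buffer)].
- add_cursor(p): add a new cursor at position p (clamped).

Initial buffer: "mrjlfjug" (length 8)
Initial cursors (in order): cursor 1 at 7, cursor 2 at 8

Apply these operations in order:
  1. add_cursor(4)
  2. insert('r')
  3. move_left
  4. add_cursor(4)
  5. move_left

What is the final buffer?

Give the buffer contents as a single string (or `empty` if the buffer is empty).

Answer: mrjlrfjurgr

Derivation:
After op 1 (add_cursor(4)): buffer="mrjlfjug" (len 8), cursors c3@4 c1@7 c2@8, authorship ........
After op 2 (insert('r')): buffer="mrjlrfjurgr" (len 11), cursors c3@5 c1@9 c2@11, authorship ....3...1.2
After op 3 (move_left): buffer="mrjlrfjurgr" (len 11), cursors c3@4 c1@8 c2@10, authorship ....3...1.2
After op 4 (add_cursor(4)): buffer="mrjlrfjurgr" (len 11), cursors c3@4 c4@4 c1@8 c2@10, authorship ....3...1.2
After op 5 (move_left): buffer="mrjlrfjurgr" (len 11), cursors c3@3 c4@3 c1@7 c2@9, authorship ....3...1.2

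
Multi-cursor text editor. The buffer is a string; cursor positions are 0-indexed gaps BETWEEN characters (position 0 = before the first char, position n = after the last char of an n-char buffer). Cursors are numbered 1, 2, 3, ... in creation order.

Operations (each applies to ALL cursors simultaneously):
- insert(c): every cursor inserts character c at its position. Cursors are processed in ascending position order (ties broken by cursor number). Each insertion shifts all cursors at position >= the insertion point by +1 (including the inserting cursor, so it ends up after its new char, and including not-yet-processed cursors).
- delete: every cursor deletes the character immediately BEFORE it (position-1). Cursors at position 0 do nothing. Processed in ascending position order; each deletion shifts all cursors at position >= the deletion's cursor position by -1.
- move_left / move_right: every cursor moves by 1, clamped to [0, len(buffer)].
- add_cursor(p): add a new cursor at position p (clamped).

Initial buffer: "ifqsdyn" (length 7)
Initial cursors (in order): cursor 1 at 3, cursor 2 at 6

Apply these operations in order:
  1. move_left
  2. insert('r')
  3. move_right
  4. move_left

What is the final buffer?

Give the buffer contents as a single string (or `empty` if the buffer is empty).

Answer: ifrqsdryn

Derivation:
After op 1 (move_left): buffer="ifqsdyn" (len 7), cursors c1@2 c2@5, authorship .......
After op 2 (insert('r')): buffer="ifrqsdryn" (len 9), cursors c1@3 c2@7, authorship ..1...2..
After op 3 (move_right): buffer="ifrqsdryn" (len 9), cursors c1@4 c2@8, authorship ..1...2..
After op 4 (move_left): buffer="ifrqsdryn" (len 9), cursors c1@3 c2@7, authorship ..1...2..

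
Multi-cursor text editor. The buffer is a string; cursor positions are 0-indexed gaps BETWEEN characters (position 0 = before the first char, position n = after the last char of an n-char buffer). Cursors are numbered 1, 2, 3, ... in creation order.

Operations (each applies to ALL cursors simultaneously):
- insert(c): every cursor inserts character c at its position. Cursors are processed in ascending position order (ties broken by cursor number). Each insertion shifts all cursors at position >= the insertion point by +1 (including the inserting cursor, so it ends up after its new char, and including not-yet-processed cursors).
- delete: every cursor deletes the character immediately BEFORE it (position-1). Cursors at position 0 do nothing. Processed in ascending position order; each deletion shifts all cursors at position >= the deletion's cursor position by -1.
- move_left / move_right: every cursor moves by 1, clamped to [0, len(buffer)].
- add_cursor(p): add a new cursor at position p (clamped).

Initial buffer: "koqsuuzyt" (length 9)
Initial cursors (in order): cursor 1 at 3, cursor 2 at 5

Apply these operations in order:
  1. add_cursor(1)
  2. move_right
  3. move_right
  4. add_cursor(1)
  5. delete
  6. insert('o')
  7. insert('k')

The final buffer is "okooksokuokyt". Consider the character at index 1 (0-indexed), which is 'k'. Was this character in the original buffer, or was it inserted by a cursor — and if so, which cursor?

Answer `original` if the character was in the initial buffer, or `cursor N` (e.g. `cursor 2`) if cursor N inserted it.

Answer: cursor 4

Derivation:
After op 1 (add_cursor(1)): buffer="koqsuuzyt" (len 9), cursors c3@1 c1@3 c2@5, authorship .........
After op 2 (move_right): buffer="koqsuuzyt" (len 9), cursors c3@2 c1@4 c2@6, authorship .........
After op 3 (move_right): buffer="koqsuuzyt" (len 9), cursors c3@3 c1@5 c2@7, authorship .........
After op 4 (add_cursor(1)): buffer="koqsuuzyt" (len 9), cursors c4@1 c3@3 c1@5 c2@7, authorship .........
After op 5 (delete): buffer="osuyt" (len 5), cursors c4@0 c3@1 c1@2 c2@3, authorship .....
After op 6 (insert('o')): buffer="ooosouoyt" (len 9), cursors c4@1 c3@3 c1@5 c2@7, authorship 4.3.1.2..
After op 7 (insert('k')): buffer="okooksokuokyt" (len 13), cursors c4@2 c3@5 c1@8 c2@11, authorship 44.33.11.22..
Authorship (.=original, N=cursor N): 4 4 . 3 3 . 1 1 . 2 2 . .
Index 1: author = 4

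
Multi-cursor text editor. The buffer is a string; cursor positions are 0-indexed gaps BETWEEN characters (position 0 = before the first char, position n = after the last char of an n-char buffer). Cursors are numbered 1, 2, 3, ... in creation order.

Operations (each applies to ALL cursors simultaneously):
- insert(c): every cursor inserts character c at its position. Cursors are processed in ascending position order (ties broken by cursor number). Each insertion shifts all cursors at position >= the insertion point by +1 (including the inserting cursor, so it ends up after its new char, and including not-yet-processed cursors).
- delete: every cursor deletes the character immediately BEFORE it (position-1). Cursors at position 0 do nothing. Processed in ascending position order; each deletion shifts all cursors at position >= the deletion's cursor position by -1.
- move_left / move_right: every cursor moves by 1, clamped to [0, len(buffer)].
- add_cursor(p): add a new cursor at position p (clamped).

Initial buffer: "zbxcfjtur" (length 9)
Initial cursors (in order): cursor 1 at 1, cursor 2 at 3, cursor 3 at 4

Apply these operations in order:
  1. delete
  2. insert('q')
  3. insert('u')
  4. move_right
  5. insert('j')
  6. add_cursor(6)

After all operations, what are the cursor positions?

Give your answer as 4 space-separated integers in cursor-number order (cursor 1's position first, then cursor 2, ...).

After op 1 (delete): buffer="bfjtur" (len 6), cursors c1@0 c2@1 c3@1, authorship ......
After op 2 (insert('q')): buffer="qbqqfjtur" (len 9), cursors c1@1 c2@4 c3@4, authorship 1.23.....
After op 3 (insert('u')): buffer="qubqquufjtur" (len 12), cursors c1@2 c2@7 c3@7, authorship 11.2323.....
After op 4 (move_right): buffer="qubqquufjtur" (len 12), cursors c1@3 c2@8 c3@8, authorship 11.2323.....
After op 5 (insert('j')): buffer="qubjqquufjjjtur" (len 15), cursors c1@4 c2@11 c3@11, authorship 11.12323.23....
After op 6 (add_cursor(6)): buffer="qubjqquufjjjtur" (len 15), cursors c1@4 c4@6 c2@11 c3@11, authorship 11.12323.23....

Answer: 4 11 11 6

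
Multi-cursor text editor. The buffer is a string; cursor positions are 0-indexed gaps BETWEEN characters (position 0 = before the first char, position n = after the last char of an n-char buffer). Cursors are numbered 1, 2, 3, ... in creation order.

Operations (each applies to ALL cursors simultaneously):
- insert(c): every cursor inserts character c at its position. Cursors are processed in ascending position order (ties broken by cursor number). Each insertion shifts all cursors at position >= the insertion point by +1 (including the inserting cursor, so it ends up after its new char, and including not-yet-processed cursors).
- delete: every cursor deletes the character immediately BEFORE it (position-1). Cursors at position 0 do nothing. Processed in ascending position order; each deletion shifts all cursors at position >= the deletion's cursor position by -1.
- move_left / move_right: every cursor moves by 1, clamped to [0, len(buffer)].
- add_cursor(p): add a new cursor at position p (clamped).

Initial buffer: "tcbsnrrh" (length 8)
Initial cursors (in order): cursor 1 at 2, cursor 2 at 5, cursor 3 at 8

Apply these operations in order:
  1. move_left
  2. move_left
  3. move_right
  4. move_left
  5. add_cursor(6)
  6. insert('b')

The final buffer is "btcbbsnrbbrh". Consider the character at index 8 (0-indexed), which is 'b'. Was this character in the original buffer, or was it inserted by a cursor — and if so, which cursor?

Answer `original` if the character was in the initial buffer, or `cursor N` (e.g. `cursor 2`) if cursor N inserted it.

Answer: cursor 3

Derivation:
After op 1 (move_left): buffer="tcbsnrrh" (len 8), cursors c1@1 c2@4 c3@7, authorship ........
After op 2 (move_left): buffer="tcbsnrrh" (len 8), cursors c1@0 c2@3 c3@6, authorship ........
After op 3 (move_right): buffer="tcbsnrrh" (len 8), cursors c1@1 c2@4 c3@7, authorship ........
After op 4 (move_left): buffer="tcbsnrrh" (len 8), cursors c1@0 c2@3 c3@6, authorship ........
After op 5 (add_cursor(6)): buffer="tcbsnrrh" (len 8), cursors c1@0 c2@3 c3@6 c4@6, authorship ........
After op 6 (insert('b')): buffer="btcbbsnrbbrh" (len 12), cursors c1@1 c2@5 c3@10 c4@10, authorship 1...2...34..
Authorship (.=original, N=cursor N): 1 . . . 2 . . . 3 4 . .
Index 8: author = 3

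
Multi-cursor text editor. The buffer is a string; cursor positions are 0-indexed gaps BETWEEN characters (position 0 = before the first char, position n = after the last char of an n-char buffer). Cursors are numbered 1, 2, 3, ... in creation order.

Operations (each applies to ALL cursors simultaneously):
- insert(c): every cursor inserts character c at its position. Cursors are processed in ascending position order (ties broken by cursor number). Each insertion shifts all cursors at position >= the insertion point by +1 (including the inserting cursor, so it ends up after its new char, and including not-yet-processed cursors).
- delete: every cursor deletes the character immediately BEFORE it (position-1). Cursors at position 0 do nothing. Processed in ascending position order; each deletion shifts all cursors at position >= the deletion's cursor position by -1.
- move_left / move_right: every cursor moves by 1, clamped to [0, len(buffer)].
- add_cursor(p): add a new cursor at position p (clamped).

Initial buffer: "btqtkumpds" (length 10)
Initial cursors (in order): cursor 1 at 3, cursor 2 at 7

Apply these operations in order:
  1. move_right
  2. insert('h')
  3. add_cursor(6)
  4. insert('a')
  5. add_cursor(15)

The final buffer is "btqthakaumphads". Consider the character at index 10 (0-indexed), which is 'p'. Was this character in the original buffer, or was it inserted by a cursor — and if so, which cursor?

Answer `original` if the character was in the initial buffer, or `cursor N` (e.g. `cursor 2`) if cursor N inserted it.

After op 1 (move_right): buffer="btqtkumpds" (len 10), cursors c1@4 c2@8, authorship ..........
After op 2 (insert('h')): buffer="btqthkumphds" (len 12), cursors c1@5 c2@10, authorship ....1....2..
After op 3 (add_cursor(6)): buffer="btqthkumphds" (len 12), cursors c1@5 c3@6 c2@10, authorship ....1....2..
After op 4 (insert('a')): buffer="btqthakaumphads" (len 15), cursors c1@6 c3@8 c2@13, authorship ....11.3...22..
After op 5 (add_cursor(15)): buffer="btqthakaumphads" (len 15), cursors c1@6 c3@8 c2@13 c4@15, authorship ....11.3...22..
Authorship (.=original, N=cursor N): . . . . 1 1 . 3 . . . 2 2 . .
Index 10: author = original

Answer: original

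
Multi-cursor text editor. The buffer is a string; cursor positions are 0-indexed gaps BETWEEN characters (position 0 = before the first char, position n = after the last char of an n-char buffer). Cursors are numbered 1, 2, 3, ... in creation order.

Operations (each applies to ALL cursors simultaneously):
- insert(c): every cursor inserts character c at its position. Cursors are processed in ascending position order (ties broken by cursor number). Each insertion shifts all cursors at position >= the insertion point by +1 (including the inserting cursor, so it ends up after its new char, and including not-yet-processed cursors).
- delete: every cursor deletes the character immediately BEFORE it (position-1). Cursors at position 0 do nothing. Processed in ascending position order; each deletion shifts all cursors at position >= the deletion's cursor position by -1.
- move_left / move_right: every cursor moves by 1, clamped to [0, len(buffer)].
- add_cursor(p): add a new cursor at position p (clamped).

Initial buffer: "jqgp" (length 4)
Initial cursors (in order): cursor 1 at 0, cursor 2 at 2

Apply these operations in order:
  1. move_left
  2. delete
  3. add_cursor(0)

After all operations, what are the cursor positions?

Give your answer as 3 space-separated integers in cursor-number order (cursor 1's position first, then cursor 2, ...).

Answer: 0 0 0

Derivation:
After op 1 (move_left): buffer="jqgp" (len 4), cursors c1@0 c2@1, authorship ....
After op 2 (delete): buffer="qgp" (len 3), cursors c1@0 c2@0, authorship ...
After op 3 (add_cursor(0)): buffer="qgp" (len 3), cursors c1@0 c2@0 c3@0, authorship ...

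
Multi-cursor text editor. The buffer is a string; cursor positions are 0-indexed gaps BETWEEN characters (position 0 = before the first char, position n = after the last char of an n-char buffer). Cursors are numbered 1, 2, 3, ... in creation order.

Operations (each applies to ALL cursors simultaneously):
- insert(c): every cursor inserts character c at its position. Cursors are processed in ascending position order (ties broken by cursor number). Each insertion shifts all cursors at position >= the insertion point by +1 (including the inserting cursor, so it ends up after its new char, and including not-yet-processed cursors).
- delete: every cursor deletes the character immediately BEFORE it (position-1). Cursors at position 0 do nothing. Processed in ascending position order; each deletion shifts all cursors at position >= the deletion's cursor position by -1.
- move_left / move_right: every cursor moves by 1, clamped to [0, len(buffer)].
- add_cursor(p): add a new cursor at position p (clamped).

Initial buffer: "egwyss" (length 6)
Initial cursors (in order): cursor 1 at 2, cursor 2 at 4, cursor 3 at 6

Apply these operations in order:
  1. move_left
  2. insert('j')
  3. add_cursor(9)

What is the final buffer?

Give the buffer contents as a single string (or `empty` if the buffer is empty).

Answer: ejgwjysjs

Derivation:
After op 1 (move_left): buffer="egwyss" (len 6), cursors c1@1 c2@3 c3@5, authorship ......
After op 2 (insert('j')): buffer="ejgwjysjs" (len 9), cursors c1@2 c2@5 c3@8, authorship .1..2..3.
After op 3 (add_cursor(9)): buffer="ejgwjysjs" (len 9), cursors c1@2 c2@5 c3@8 c4@9, authorship .1..2..3.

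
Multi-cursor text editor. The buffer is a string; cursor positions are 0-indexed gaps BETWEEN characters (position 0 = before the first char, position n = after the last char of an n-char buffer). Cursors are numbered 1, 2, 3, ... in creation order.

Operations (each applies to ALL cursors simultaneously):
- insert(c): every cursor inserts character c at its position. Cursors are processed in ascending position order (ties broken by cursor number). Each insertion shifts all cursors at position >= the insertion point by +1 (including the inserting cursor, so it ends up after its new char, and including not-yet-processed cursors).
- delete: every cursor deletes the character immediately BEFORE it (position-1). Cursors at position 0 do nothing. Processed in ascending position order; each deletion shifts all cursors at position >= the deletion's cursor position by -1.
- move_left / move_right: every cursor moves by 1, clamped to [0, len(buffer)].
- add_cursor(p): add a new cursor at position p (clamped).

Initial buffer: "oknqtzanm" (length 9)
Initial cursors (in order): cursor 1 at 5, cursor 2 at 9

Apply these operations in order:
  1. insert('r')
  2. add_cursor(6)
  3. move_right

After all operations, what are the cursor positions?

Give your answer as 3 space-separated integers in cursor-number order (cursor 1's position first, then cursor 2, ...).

Answer: 7 11 7

Derivation:
After op 1 (insert('r')): buffer="oknqtrzanmr" (len 11), cursors c1@6 c2@11, authorship .....1....2
After op 2 (add_cursor(6)): buffer="oknqtrzanmr" (len 11), cursors c1@6 c3@6 c2@11, authorship .....1....2
After op 3 (move_right): buffer="oknqtrzanmr" (len 11), cursors c1@7 c3@7 c2@11, authorship .....1....2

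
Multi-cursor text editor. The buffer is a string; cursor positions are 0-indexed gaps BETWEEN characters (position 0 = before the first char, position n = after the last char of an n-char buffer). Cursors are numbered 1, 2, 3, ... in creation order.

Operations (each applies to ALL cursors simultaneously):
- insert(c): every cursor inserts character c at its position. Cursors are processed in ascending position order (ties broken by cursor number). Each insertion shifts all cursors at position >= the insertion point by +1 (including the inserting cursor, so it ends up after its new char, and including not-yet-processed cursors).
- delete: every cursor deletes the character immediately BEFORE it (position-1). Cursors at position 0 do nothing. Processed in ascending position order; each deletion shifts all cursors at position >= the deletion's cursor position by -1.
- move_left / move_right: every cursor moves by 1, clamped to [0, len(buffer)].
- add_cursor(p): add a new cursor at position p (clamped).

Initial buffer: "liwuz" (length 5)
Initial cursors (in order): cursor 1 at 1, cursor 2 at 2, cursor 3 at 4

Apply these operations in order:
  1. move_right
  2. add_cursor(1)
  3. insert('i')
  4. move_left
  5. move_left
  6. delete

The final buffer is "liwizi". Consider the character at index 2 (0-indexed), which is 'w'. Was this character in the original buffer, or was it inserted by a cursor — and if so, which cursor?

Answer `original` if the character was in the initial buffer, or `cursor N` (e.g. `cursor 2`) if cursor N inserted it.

After op 1 (move_right): buffer="liwuz" (len 5), cursors c1@2 c2@3 c3@5, authorship .....
After op 2 (add_cursor(1)): buffer="liwuz" (len 5), cursors c4@1 c1@2 c2@3 c3@5, authorship .....
After op 3 (insert('i')): buffer="liiiwiuzi" (len 9), cursors c4@2 c1@4 c2@6 c3@9, authorship .4.1.2..3
After op 4 (move_left): buffer="liiiwiuzi" (len 9), cursors c4@1 c1@3 c2@5 c3@8, authorship .4.1.2..3
After op 5 (move_left): buffer="liiiwiuzi" (len 9), cursors c4@0 c1@2 c2@4 c3@7, authorship .4.1.2..3
After op 6 (delete): buffer="liwizi" (len 6), cursors c4@0 c1@1 c2@2 c3@4, authorship ...2.3
Authorship (.=original, N=cursor N): . . . 2 . 3
Index 2: author = original

Answer: original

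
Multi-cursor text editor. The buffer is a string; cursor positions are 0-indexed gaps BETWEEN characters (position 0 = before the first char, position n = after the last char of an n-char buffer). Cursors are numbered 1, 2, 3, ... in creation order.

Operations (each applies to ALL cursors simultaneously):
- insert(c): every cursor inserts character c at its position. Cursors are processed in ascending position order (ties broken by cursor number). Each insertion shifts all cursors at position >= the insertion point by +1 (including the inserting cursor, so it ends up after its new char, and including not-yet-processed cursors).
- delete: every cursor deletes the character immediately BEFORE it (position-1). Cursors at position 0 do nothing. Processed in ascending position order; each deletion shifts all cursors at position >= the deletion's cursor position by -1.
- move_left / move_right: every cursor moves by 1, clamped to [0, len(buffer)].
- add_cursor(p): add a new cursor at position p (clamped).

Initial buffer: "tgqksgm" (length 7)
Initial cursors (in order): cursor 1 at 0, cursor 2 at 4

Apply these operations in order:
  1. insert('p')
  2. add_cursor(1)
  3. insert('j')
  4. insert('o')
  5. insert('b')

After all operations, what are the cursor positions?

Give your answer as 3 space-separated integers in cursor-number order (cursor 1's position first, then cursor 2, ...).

After op 1 (insert('p')): buffer="ptgqkpsgm" (len 9), cursors c1@1 c2@6, authorship 1....2...
After op 2 (add_cursor(1)): buffer="ptgqkpsgm" (len 9), cursors c1@1 c3@1 c2@6, authorship 1....2...
After op 3 (insert('j')): buffer="pjjtgqkpjsgm" (len 12), cursors c1@3 c3@3 c2@9, authorship 113....22...
After op 4 (insert('o')): buffer="pjjootgqkpjosgm" (len 15), cursors c1@5 c3@5 c2@12, authorship 11313....222...
After op 5 (insert('b')): buffer="pjjoobbtgqkpjobsgm" (len 18), cursors c1@7 c3@7 c2@15, authorship 1131313....2222...

Answer: 7 15 7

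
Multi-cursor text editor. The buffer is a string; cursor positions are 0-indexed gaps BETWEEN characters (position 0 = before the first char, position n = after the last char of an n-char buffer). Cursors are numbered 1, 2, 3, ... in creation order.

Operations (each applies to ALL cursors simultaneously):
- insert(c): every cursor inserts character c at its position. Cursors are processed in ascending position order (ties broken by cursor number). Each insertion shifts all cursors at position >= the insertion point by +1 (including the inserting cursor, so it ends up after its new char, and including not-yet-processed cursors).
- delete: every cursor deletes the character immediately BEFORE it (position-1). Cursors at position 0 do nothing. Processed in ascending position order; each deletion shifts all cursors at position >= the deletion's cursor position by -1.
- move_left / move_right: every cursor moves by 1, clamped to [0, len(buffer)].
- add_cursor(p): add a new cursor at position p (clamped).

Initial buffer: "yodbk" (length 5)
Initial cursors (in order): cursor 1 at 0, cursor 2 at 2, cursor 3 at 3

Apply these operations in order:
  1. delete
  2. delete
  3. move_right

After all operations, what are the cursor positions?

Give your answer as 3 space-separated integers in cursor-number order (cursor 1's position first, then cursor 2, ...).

Answer: 1 1 1

Derivation:
After op 1 (delete): buffer="ybk" (len 3), cursors c1@0 c2@1 c3@1, authorship ...
After op 2 (delete): buffer="bk" (len 2), cursors c1@0 c2@0 c3@0, authorship ..
After op 3 (move_right): buffer="bk" (len 2), cursors c1@1 c2@1 c3@1, authorship ..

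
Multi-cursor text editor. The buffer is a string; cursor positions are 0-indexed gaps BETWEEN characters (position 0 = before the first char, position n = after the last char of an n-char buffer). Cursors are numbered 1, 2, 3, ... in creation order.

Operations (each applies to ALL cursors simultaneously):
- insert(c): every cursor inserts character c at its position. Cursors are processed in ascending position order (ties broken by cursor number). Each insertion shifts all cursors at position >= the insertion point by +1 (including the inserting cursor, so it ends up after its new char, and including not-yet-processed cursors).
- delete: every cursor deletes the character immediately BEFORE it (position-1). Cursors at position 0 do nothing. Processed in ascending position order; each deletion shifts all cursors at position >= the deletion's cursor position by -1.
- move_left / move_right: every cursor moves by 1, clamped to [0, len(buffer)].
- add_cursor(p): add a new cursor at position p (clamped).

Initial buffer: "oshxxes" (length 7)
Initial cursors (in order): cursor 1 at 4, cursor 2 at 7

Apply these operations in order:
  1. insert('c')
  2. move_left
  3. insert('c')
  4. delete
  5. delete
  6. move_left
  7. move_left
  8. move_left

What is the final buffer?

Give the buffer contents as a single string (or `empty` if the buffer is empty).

Answer: oshcxec

Derivation:
After op 1 (insert('c')): buffer="oshxcxesc" (len 9), cursors c1@5 c2@9, authorship ....1...2
After op 2 (move_left): buffer="oshxcxesc" (len 9), cursors c1@4 c2@8, authorship ....1...2
After op 3 (insert('c')): buffer="oshxccxescc" (len 11), cursors c1@5 c2@10, authorship ....11...22
After op 4 (delete): buffer="oshxcxesc" (len 9), cursors c1@4 c2@8, authorship ....1...2
After op 5 (delete): buffer="oshcxec" (len 7), cursors c1@3 c2@6, authorship ...1..2
After op 6 (move_left): buffer="oshcxec" (len 7), cursors c1@2 c2@5, authorship ...1..2
After op 7 (move_left): buffer="oshcxec" (len 7), cursors c1@1 c2@4, authorship ...1..2
After op 8 (move_left): buffer="oshcxec" (len 7), cursors c1@0 c2@3, authorship ...1..2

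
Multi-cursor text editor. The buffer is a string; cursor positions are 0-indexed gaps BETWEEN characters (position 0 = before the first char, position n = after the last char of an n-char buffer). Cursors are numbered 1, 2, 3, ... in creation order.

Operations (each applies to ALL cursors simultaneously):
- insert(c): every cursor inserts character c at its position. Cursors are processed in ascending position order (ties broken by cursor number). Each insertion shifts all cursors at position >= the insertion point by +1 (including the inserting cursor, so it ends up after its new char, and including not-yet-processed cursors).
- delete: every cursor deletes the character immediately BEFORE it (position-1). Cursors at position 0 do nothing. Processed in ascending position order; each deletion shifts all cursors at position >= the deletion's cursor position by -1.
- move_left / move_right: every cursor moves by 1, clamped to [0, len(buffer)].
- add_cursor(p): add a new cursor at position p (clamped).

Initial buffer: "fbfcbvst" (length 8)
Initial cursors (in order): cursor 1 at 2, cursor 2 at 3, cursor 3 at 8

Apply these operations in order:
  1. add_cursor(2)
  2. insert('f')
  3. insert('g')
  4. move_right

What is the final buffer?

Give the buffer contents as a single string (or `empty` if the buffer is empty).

After op 1 (add_cursor(2)): buffer="fbfcbvst" (len 8), cursors c1@2 c4@2 c2@3 c3@8, authorship ........
After op 2 (insert('f')): buffer="fbffffcbvstf" (len 12), cursors c1@4 c4@4 c2@6 c3@12, authorship ..14.2.....3
After op 3 (insert('g')): buffer="fbffggffgcbvstfg" (len 16), cursors c1@6 c4@6 c2@9 c3@16, authorship ..1414.22.....33
After op 4 (move_right): buffer="fbffggffgcbvstfg" (len 16), cursors c1@7 c4@7 c2@10 c3@16, authorship ..1414.22.....33

Answer: fbffggffgcbvstfg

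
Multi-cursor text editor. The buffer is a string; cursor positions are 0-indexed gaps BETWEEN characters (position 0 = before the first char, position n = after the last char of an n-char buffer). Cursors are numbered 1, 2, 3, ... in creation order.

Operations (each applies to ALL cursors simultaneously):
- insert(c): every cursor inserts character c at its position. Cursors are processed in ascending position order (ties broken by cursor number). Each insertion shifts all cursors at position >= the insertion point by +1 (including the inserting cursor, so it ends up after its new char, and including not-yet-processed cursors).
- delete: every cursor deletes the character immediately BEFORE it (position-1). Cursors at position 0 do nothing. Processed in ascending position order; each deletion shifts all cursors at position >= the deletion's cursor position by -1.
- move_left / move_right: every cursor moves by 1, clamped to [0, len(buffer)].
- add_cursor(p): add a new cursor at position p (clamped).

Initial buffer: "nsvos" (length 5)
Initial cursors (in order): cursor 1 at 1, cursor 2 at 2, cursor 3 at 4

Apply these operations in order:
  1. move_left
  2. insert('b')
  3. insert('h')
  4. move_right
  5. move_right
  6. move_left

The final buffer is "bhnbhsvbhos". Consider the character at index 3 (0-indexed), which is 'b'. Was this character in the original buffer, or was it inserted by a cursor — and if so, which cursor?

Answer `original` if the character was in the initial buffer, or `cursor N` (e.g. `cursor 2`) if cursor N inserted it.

Answer: cursor 2

Derivation:
After op 1 (move_left): buffer="nsvos" (len 5), cursors c1@0 c2@1 c3@3, authorship .....
After op 2 (insert('b')): buffer="bnbsvbos" (len 8), cursors c1@1 c2@3 c3@6, authorship 1.2..3..
After op 3 (insert('h')): buffer="bhnbhsvbhos" (len 11), cursors c1@2 c2@5 c3@9, authorship 11.22..33..
After op 4 (move_right): buffer="bhnbhsvbhos" (len 11), cursors c1@3 c2@6 c3@10, authorship 11.22..33..
After op 5 (move_right): buffer="bhnbhsvbhos" (len 11), cursors c1@4 c2@7 c3@11, authorship 11.22..33..
After op 6 (move_left): buffer="bhnbhsvbhos" (len 11), cursors c1@3 c2@6 c3@10, authorship 11.22..33..
Authorship (.=original, N=cursor N): 1 1 . 2 2 . . 3 3 . .
Index 3: author = 2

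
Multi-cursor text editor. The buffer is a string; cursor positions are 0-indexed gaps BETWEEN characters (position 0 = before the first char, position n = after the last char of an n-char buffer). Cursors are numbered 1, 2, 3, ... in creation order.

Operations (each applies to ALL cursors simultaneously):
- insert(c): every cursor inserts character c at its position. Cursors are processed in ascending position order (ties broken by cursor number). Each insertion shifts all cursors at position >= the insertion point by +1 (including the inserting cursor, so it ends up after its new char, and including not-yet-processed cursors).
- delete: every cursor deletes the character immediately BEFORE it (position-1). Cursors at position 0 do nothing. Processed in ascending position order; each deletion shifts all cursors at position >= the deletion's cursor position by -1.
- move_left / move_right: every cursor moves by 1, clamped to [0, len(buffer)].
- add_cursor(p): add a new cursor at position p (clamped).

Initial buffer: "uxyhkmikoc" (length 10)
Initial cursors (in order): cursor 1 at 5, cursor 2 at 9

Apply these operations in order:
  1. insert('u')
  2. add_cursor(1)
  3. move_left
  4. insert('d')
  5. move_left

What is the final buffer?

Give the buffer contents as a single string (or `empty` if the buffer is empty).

Answer: duxyhkdumikoduc

Derivation:
After op 1 (insert('u')): buffer="uxyhkumikouc" (len 12), cursors c1@6 c2@11, authorship .....1....2.
After op 2 (add_cursor(1)): buffer="uxyhkumikouc" (len 12), cursors c3@1 c1@6 c2@11, authorship .....1....2.
After op 3 (move_left): buffer="uxyhkumikouc" (len 12), cursors c3@0 c1@5 c2@10, authorship .....1....2.
After op 4 (insert('d')): buffer="duxyhkdumikoduc" (len 15), cursors c3@1 c1@7 c2@13, authorship 3.....11....22.
After op 5 (move_left): buffer="duxyhkdumikoduc" (len 15), cursors c3@0 c1@6 c2@12, authorship 3.....11....22.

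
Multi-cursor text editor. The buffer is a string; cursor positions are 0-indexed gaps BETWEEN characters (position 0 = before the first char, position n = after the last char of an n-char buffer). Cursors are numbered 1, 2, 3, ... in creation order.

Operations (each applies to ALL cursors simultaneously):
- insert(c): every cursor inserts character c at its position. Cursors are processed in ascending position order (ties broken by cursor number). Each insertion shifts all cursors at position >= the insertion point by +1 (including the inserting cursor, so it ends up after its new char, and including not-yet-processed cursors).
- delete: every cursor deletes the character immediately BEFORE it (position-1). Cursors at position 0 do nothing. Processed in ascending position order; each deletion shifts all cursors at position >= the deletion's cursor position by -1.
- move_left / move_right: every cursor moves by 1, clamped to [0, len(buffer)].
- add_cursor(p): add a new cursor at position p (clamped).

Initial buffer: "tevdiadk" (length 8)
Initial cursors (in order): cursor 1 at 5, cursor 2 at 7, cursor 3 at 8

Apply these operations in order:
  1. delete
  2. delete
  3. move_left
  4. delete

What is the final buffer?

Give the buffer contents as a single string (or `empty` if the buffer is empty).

After op 1 (delete): buffer="tevda" (len 5), cursors c1@4 c2@5 c3@5, authorship .....
After op 2 (delete): buffer="te" (len 2), cursors c1@2 c2@2 c3@2, authorship ..
After op 3 (move_left): buffer="te" (len 2), cursors c1@1 c2@1 c3@1, authorship ..
After op 4 (delete): buffer="e" (len 1), cursors c1@0 c2@0 c3@0, authorship .

Answer: e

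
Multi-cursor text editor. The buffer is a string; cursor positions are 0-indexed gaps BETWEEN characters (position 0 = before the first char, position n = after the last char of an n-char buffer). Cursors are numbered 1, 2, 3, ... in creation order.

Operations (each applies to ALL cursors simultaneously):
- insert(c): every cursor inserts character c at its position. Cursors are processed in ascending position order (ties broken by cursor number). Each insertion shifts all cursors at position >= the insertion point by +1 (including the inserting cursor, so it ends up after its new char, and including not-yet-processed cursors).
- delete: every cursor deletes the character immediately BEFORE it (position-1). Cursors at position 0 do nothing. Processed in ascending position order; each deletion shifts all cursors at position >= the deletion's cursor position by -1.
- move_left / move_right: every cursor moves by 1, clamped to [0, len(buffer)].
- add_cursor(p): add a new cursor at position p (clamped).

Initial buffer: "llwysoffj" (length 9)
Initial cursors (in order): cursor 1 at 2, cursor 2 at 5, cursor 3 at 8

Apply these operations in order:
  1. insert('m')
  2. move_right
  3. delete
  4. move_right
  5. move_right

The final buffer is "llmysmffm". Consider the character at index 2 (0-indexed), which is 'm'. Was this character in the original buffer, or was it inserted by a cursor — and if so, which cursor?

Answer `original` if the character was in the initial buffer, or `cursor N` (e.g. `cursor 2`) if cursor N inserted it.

After op 1 (insert('m')): buffer="llmwysmoffmj" (len 12), cursors c1@3 c2@7 c3@11, authorship ..1...2...3.
After op 2 (move_right): buffer="llmwysmoffmj" (len 12), cursors c1@4 c2@8 c3@12, authorship ..1...2...3.
After op 3 (delete): buffer="llmysmffm" (len 9), cursors c1@3 c2@6 c3@9, authorship ..1..2..3
After op 4 (move_right): buffer="llmysmffm" (len 9), cursors c1@4 c2@7 c3@9, authorship ..1..2..3
After op 5 (move_right): buffer="llmysmffm" (len 9), cursors c1@5 c2@8 c3@9, authorship ..1..2..3
Authorship (.=original, N=cursor N): . . 1 . . 2 . . 3
Index 2: author = 1

Answer: cursor 1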